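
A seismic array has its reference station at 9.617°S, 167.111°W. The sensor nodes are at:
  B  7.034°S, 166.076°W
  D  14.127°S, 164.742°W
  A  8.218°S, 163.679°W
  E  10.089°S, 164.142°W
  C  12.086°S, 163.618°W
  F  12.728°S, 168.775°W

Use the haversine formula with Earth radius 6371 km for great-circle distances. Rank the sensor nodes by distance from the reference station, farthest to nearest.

D, C, A, F, E, B

Distance from the reference station at 9.617°S, 167.111°W to each:
D 14.127°S, 164.742°W: 563.8 km
C 12.086°S, 163.618°W: 470.0 km
A 8.218°S, 163.679°W: 407.8 km
F 12.728°S, 168.775°W: 390.6 km
E 10.089°S, 164.142°W: 329.5 km
B 7.034°S, 166.076°W: 309.0 km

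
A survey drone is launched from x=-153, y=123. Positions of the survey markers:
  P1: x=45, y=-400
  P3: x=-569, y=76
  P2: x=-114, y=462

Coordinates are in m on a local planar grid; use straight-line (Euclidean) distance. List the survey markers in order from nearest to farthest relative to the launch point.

P2, P3, P1

Computing each straight-line distance from x=-153, y=123:
P2 x=-114, y=462: 341.2 m
P3 x=-569, y=76: 418.6 m
P1 x=45, y=-400: 559.2 m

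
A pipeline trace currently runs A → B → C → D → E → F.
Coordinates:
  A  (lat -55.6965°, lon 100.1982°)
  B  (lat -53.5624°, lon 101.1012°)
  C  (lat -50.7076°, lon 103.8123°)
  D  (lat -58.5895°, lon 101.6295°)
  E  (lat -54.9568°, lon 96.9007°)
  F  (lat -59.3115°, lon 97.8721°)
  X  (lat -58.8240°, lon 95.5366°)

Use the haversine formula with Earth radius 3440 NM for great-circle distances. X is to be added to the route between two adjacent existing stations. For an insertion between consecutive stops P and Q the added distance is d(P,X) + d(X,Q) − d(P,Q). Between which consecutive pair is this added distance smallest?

between E and F

Added distance for inserting X between each consecutive pair:
A–B: 475.4 NM
B–C: 732.3 NM
C–D: 275.7 NM
D–E: 159.1 NM
E–F: 50.9 NM
Smallest added distance is 50.9 NM, inserting between E and F.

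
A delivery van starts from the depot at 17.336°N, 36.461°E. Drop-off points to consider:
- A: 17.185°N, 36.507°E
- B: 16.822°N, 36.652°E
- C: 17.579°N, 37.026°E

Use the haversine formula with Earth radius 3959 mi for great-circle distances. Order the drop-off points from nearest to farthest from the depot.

A, B, C

Computing each great-circle distance from 17.336°N, 36.461°E:
A 17.185°N, 36.507°E: 10.9 mi
B 16.822°N, 36.652°E: 37.7 mi
C 17.579°N, 37.026°E: 40.9 mi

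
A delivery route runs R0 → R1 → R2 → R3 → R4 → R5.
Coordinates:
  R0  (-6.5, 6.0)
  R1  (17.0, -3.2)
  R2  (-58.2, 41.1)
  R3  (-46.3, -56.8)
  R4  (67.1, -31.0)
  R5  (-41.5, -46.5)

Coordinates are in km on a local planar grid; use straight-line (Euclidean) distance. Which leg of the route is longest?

R3–R4

Leg distances:
R0→R1: 25.2 km
R1→R2: 87.3 km
R2→R3: 98.6 km
R3→R4: 116.3 km
R4→R5: 109.7 km
The longest leg is R3–R4 at 116.3 km.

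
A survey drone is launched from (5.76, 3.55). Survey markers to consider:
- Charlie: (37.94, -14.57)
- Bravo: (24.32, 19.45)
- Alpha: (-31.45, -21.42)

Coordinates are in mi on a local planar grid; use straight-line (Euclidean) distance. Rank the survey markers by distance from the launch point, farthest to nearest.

Computing each straight-line distance from (5.76, 3.55):
Alpha (-31.45, -21.42): 44.8 mi
Charlie (37.94, -14.57): 36.9 mi
Bravo (24.32, 19.45): 24.4 mi

Alpha, Charlie, Bravo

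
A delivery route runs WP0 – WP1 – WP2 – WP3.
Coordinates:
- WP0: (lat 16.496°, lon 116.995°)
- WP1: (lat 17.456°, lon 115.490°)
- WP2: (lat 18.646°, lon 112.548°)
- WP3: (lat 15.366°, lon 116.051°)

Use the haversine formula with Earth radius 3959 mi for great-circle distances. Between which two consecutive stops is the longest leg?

WP2–WP3

Leg distances:
WP0→WP1: 119.6 mi
WP1→WP2: 210.0 mi
WP2→WP3: 323.9 mi
The longest leg is WP2–WP3 at 323.9 mi.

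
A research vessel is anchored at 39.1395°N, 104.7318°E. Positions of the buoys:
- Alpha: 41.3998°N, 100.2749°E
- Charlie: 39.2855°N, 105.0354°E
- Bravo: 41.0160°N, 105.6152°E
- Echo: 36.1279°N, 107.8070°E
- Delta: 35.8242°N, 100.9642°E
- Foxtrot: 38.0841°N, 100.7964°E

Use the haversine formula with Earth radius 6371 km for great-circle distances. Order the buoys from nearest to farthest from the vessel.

Charlie, Bravo, Foxtrot, Echo, Alpha, Delta

Distance from the vessel at 39.1395°N, 104.7318°E to each:
Charlie 39.2855°N, 105.0354°E: 30.8 km
Bravo 41.0160°N, 105.6152°E: 221.8 km
Foxtrot 38.0841°N, 100.7964°E: 361.5 km
Echo 36.1279°N, 107.8070°E: 430.6 km
Alpha 41.3998°N, 100.2749°E: 453.9 km
Delta 35.8242°N, 100.9642°E: 496.3 km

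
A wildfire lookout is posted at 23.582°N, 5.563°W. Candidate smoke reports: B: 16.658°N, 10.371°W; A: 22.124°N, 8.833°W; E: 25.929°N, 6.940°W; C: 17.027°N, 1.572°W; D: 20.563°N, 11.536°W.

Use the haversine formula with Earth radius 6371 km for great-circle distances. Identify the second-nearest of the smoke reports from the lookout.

A

Distances from the lookout (23.582°N, 5.563°W):
E: 295.7 km
A: 372.2 km
D: 701.0 km
C: 839.2 km
B: 918.9 km
The second-nearest is A at 372.2 km.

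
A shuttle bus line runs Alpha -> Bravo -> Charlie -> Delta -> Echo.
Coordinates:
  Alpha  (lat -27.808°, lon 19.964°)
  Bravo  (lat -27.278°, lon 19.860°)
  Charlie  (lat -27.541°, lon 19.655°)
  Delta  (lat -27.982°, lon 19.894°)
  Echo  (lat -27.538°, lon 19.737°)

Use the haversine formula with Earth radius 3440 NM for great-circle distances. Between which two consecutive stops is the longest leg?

Alpha–Bravo

Leg distances:
Alpha→Bravo: 32.3 NM
Bravo→Charlie: 19.2 NM
Charlie→Delta: 29.4 NM
Delta→Echo: 27.9 NM
The longest leg is Alpha–Bravo at 32.3 NM.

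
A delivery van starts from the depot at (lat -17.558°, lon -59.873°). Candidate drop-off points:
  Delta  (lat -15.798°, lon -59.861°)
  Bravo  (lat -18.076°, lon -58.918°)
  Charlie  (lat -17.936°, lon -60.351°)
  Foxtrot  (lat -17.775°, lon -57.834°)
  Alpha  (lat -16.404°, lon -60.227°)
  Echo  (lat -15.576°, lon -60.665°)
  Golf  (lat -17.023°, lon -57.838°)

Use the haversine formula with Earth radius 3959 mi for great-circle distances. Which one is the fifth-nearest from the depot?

Distances from the depot ((lat -17.558°, lon -59.873°)):
Charlie: 40.9 mi
Bravo: 72.3 mi
Alpha: 83.1 mi
Delta: 121.6 mi
Foxtrot: 135.1 mi
Golf: 139.3 mi
Echo: 146.7 mi
The fifth-nearest is Foxtrot at 135.1 mi.

Foxtrot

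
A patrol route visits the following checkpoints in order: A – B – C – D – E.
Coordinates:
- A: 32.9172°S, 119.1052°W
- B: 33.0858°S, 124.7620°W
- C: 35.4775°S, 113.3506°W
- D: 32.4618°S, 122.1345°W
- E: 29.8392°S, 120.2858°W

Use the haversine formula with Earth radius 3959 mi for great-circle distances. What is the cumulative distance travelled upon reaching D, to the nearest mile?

1544 mi

Leg distances:
A→B: 328.0 mi  (cumulative 328.0 mi)
B→C: 671.7 mi  (cumulative 999.7 mi)
C→D: 544.5 mi  (cumulative 1544.2 mi)
Cumulative distance at D ≈ 1544 mi.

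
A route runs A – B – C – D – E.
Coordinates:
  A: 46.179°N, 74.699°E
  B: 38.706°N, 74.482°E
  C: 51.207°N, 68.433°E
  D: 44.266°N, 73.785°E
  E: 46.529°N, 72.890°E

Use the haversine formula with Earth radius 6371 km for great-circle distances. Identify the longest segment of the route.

B–C

Leg distances:
A→B: 831.1 km
B→C: 1468.0 km
C→D: 868.9 km
D→E: 261.2 km
The longest leg is B–C at 1468.0 km.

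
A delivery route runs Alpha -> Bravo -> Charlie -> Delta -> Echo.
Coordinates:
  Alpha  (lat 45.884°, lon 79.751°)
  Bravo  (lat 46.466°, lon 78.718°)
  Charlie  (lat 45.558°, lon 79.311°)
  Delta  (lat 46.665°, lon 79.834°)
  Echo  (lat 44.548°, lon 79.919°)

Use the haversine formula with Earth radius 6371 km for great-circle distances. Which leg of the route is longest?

Leg distances:
Alpha→Bravo: 102.5 km
Bravo→Charlie: 110.9 km
Charlie→Delta: 129.5 km
Delta→Echo: 235.5 km
The longest leg is Delta–Echo at 235.5 km.

Delta–Echo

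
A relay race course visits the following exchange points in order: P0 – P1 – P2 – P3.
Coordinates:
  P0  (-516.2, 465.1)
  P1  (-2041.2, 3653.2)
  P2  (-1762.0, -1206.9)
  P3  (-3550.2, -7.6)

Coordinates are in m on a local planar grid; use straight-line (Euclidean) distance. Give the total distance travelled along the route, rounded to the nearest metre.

Leg distances:
P0→P1: 3534.1 m  (cumulative 3534.1 m)
P1→P2: 4868.1 m  (cumulative 8402.2 m)
P2→P3: 2153.1 m  (cumulative 10555.3 m)
Total route length ≈ 10555 m.

10555 m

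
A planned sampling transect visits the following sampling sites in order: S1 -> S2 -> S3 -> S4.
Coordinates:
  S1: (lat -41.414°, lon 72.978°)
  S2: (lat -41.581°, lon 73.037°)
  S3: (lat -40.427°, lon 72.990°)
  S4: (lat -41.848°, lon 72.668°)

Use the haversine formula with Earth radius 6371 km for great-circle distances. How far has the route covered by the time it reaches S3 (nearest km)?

Leg distances:
S1→S2: 19.2 km  (cumulative 19.2 km)
S2→S3: 128.4 km  (cumulative 147.6 km)
Cumulative distance at S3 ≈ 148 km.

148 km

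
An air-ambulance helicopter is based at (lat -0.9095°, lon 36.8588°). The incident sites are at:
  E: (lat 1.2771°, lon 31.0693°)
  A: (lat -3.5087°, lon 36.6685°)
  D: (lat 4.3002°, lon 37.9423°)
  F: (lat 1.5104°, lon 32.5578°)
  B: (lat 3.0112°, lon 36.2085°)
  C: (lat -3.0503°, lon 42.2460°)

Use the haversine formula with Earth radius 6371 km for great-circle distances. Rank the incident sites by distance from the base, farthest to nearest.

Distance from the base at (lat -0.9095°, lon 36.8588°) to each:
E (lat 1.2771°, lon 31.0693°): 688.1 km
C (lat -3.0503°, lon 42.2460°): 644.2 km
D (lat 4.3002°, lon 37.9423°): 591.7 km
F (lat 1.5104°, lon 32.5578°): 548.7 km
B (lat 3.0112°, lon 36.2085°): 441.9 km
A (lat -3.5087°, lon 36.6685°): 289.8 km

E, C, D, F, B, A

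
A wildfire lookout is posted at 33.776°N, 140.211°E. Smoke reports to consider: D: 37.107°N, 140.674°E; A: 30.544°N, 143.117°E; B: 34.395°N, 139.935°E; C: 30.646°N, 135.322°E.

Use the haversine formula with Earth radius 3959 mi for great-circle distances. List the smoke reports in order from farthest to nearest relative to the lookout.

Distance from the lookout at 33.776°N, 140.211°E to each:
C 30.646°N, 135.322°E: 358.3 mi
A 30.544°N, 143.117°E: 280.6 mi
D 37.107°N, 140.674°E: 231.6 mi
B 34.395°N, 139.935°E: 45.6 mi

C, A, D, B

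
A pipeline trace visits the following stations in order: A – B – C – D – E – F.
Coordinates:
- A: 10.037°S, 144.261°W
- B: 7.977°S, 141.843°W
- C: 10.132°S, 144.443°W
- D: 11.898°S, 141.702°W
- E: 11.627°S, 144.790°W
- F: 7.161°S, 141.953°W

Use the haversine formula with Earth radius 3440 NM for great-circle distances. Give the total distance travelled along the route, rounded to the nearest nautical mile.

1082 NM

Leg distances:
A→B: 189.4 NM  (cumulative 189.4 NM)
B→C: 201.3 NM  (cumulative 390.6 NM)
C→D: 193.2 NM  (cumulative 583.8 NM)
D→E: 182.2 NM  (cumulative 766.1 NM)
E→F: 316.4 NM  (cumulative 1082.5 NM)
Total route length ≈ 1082 NM.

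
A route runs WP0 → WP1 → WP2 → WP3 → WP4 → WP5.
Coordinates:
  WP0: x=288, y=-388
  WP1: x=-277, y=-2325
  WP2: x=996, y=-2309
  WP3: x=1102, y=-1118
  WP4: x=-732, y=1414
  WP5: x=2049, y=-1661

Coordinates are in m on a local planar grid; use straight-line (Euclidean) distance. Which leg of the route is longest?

WP4–WP5

Leg distances:
WP0→WP1: 2017.7 m
WP1→WP2: 1273.1 m
WP2→WP3: 1195.7 m
WP3→WP4: 3126.4 m
WP4→WP5: 4146.0 m
The longest leg is WP4–WP5 at 4146.0 m.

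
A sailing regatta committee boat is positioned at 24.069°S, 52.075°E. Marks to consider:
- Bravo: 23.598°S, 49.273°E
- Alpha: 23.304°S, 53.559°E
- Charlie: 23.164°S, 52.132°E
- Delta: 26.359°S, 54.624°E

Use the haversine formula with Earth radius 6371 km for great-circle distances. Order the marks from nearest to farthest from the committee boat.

Charlie, Alpha, Bravo, Delta

Distances from the committee boat:
Charlie 23.164°S, 52.132°E: 100.8 km
Alpha 23.304°S, 53.559°E: 173.4 km
Bravo 23.598°S, 49.273°E: 289.8 km
Delta 26.359°S, 54.624°E: 361.4 km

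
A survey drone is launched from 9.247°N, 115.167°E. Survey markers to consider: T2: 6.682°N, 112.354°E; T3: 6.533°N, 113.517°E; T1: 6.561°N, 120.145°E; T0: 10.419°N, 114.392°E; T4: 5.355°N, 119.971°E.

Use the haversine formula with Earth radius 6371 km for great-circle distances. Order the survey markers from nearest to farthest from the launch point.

T0, T3, T2, T1, T4

Distances from the launch point:
T0 10.419°N, 114.392°E: 155.5 km
T3 6.533°N, 113.517°E: 352.3 km
T2 6.682°N, 112.354°E: 421.1 km
T1 6.561°N, 120.145°E: 624.3 km
T4 5.355°N, 119.971°E: 684.0 km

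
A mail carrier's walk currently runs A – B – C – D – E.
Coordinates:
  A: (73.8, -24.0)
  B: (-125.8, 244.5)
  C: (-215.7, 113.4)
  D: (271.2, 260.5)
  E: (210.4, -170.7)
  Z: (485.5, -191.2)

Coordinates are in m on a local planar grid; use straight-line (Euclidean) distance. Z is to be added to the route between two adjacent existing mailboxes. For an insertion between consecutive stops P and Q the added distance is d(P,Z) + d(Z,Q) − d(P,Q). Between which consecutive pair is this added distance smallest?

Added distance for inserting Z between each consecutive pair:
A–B: 860.5 m
B–C: 1356.2 m
C–D: 755.8 m
D–E: 340.4 m
Smallest added distance is 340.4 m, inserting between D and E.

between D and E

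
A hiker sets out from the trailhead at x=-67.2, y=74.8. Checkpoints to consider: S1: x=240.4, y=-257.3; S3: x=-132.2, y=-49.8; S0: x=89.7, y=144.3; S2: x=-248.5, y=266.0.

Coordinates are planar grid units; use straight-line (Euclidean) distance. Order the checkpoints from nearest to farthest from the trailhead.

S3, S0, S2, S1

Distance from the trailhead at x=-67.2, y=74.8 to each:
S3 x=-132.2, y=-49.8: 140.5
S0 x=89.7, y=144.3: 171.6
S2 x=-248.5, y=266.0: 263.5
S1 x=240.4, y=-257.3: 452.7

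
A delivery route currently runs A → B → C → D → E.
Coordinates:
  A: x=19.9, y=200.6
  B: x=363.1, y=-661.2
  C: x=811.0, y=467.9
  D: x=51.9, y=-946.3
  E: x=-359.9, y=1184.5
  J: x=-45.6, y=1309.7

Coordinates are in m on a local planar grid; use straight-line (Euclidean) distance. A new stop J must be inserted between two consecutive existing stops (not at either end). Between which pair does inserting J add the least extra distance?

between D and E

Added distance for inserting J between each consecutive pair:
A–B: 2196.2 m
B–C: 1999.1 m
C–D: 1854.0 m
D–E: 426.2 m
Smallest added distance is 426.2 m, inserting between D and E.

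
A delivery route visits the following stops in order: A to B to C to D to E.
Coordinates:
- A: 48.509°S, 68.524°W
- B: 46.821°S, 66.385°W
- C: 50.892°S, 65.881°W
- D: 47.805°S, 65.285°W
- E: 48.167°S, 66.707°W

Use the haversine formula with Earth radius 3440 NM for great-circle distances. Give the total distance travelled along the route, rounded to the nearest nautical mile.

Leg distances:
A→B: 133.2 NM  (cumulative 133.2 NM)
B→C: 245.2 NM  (cumulative 378.5 NM)
C→D: 186.8 NM  (cumulative 565.3 NM)
D→E: 61.1 NM  (cumulative 626.4 NM)
Total route length ≈ 626 NM.

626 NM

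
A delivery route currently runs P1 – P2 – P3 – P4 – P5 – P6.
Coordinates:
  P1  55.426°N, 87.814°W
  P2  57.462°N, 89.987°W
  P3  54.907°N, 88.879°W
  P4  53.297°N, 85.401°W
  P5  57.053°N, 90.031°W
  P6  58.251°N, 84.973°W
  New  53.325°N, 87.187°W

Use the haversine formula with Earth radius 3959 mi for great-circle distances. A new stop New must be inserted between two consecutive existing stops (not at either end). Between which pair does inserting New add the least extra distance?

Added distance for inserting New between each consecutive pair:
P1–P2: 290.2 mi
P2–P3: 253.6 mi
P3–P4: 23.3 mi
P4–P5: 37.4 mi
P5–P6: 427.5 mi
Smallest added distance is 23.3 mi, inserting between P3 and P4.

between P3 and P4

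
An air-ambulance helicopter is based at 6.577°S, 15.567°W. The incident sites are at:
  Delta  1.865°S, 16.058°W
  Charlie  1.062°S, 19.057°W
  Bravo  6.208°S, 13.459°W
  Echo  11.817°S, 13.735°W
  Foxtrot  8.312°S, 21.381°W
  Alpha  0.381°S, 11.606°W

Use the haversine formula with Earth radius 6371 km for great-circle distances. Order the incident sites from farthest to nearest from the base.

Computing each great-circle distance from 6.577°S, 15.567°W:
Alpha 0.381°S, 11.606°W: 817.2 km
Charlie 1.062°S, 19.057°W: 725.2 km
Foxtrot 8.312°S, 21.381°W: 669.4 km
Echo 11.817°S, 13.735°W: 616.4 km
Delta 1.865°S, 16.058°W: 526.8 km
Bravo 6.208°S, 13.459°W: 236.5 km

Alpha, Charlie, Foxtrot, Echo, Delta, Bravo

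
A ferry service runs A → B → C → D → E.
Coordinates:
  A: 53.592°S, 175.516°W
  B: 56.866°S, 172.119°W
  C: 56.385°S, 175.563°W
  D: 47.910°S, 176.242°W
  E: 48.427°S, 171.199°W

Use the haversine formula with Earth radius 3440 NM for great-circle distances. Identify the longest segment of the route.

Leg distances:
A→B: 228.3 NM
B→C: 117.3 NM
C→D: 509.4 NM
D→E: 204.3 NM
The longest leg is C–D at 509.4 NM.

C–D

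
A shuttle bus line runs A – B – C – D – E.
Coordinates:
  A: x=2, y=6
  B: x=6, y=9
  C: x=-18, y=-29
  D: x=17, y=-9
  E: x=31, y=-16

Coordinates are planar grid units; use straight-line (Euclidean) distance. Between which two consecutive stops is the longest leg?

Leg distances:
A→B: 5.0
B→C: 44.9
C→D: 40.3
D→E: 15.7
The longest leg is B–C at 44.9.

B–C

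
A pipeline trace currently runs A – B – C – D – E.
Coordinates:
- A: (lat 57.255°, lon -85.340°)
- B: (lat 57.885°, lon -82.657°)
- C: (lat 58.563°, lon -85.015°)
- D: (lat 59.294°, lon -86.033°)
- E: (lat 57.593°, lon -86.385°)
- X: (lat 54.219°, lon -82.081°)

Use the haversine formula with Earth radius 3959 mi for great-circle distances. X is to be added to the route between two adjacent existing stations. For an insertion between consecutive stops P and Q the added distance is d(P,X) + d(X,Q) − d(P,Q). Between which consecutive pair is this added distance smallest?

between A and B

Added distance for inserting X between each consecutive pair:
A–B: 390.8 mi
B–C: 476.9 mi
C–D: 639.3 mi
D–E: 549.4 mi
Smallest added distance is 390.8 mi, inserting between A and B.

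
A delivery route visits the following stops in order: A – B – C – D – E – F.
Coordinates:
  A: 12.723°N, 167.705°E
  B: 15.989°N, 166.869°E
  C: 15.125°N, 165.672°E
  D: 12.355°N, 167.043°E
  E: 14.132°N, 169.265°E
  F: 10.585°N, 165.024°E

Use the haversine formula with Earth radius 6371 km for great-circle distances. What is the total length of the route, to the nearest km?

Leg distances:
A→B: 374.2 km  (cumulative 374.2 km)
B→C: 160.2 km  (cumulative 534.4 km)
C→D: 341.8 km  (cumulative 876.1 km)
D→E: 311.3 km  (cumulative 1187.4 km)
E→F: 606.4 km  (cumulative 1793.7 km)
Total route length ≈ 1794 km.

1794 km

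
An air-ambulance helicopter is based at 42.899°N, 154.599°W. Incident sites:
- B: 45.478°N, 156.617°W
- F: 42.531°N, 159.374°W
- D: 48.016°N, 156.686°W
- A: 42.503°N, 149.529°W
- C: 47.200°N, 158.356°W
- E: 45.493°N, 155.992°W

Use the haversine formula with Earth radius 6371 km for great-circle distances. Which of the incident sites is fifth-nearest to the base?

C

Distance to each, sorted:
E: 309.1 km
B: 328.8 km
F: 392.2 km
A: 416.6 km
C: 561.8 km
D: 591.7 km
The fifth-nearest is C at 561.8 km.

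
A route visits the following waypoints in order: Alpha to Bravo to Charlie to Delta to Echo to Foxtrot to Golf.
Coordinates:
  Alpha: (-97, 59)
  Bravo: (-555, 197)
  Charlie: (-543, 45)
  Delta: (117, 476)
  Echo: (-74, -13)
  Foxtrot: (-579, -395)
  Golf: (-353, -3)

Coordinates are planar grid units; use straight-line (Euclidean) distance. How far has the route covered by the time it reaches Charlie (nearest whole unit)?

Leg distances:
Alpha→Bravo: 478.3  (cumulative 478.3)
Bravo→Charlie: 152.5  (cumulative 630.8)
Cumulative distance at Charlie ≈ 631.

631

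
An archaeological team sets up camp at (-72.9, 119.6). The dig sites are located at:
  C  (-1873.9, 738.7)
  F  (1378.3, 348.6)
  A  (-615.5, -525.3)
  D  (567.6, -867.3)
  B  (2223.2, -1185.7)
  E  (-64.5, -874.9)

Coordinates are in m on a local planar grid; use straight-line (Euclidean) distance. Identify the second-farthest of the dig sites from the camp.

Distance to each, sorted:
B: 2641.2 m
C: 1904.4 m
F: 1469.2 m
D: 1176.5 m
E: 994.5 m
A: 842.8 m
The second-farthest is C at 1904.4 m.

C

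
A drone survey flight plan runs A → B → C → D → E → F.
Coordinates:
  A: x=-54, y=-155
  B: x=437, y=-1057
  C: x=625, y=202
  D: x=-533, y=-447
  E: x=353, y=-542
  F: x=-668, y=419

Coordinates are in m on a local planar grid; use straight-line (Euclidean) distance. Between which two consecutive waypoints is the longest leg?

Leg distances:
A→B: 1027.0 m
B→C: 1273.0 m
C→D: 1327.5 m
D→E: 891.1 m
E→F: 1402.1 m
The longest leg is E–F at 1402.1 m.

E–F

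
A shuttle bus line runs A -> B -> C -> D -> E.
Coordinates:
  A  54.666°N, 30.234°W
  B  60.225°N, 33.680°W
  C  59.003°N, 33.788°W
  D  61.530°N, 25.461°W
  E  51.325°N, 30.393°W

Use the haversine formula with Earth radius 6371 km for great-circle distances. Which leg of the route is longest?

Leg distances:
A→B: 651.4 km
B→C: 136.0 km
C→D: 537.8 km
D→E: 1173.7 km
The longest leg is D–E at 1173.7 km.

D–E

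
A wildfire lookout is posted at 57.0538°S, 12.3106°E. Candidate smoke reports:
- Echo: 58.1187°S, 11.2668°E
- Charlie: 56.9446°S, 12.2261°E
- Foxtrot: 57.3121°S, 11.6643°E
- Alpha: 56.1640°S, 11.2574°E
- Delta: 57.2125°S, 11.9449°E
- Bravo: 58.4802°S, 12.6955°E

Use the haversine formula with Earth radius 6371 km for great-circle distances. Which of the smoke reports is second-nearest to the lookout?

Distances from the lookout (57.0538°S, 12.3106°E):
Charlie: 13.2 km
Delta: 28.3 km
Foxtrot: 48.4 km
Alpha: 118.1 km
Echo: 133.8 km
Bravo: 160.2 km
The second-nearest is Delta at 28.3 km.

Delta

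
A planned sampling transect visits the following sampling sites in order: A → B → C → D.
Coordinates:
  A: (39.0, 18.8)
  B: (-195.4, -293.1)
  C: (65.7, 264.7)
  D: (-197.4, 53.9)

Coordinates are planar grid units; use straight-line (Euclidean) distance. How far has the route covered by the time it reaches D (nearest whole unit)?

1343

Leg distances:
A→B: 390.2  (cumulative 390.2)
B→C: 615.9  (cumulative 1006.0)
C→D: 337.1  (cumulative 1343.2)
Cumulative distance at D ≈ 1343.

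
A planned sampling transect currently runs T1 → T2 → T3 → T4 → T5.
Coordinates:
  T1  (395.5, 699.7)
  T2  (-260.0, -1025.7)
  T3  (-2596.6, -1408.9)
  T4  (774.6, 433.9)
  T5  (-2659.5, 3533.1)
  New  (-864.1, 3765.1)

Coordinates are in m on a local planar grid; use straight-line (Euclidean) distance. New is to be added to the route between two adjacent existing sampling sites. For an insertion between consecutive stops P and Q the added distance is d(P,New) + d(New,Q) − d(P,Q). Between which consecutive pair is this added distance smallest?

Added distance for inserting New between each consecutive pair:
T1–T2: 6297.1 m
T2–T3: 7917.3 m
T3–T4: 5326.8 m
T4–T5: 897.0 m
Smallest added distance is 897.0 m, inserting between T4 and T5.

between T4 and T5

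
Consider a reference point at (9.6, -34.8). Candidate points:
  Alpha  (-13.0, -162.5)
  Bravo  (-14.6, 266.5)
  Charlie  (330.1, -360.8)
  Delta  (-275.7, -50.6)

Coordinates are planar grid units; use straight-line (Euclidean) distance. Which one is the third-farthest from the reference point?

Distances from the reference point ((9.6, -34.8)):
Charlie: 457.2
Bravo: 302.3
Delta: 285.7
Alpha: 129.7
The third-farthest is Delta at 285.7.

Delta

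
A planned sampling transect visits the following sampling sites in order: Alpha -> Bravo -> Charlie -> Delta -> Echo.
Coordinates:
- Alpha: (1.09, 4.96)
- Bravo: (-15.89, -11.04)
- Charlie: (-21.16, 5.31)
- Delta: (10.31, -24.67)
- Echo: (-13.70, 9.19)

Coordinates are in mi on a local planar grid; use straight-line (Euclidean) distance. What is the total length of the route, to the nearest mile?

125 mi

Leg distances:
Alpha→Bravo: 23.3 mi  (cumulative 23.3 mi)
Bravo→Charlie: 17.2 mi  (cumulative 40.5 mi)
Charlie→Delta: 43.5 mi  (cumulative 84.0 mi)
Delta→Echo: 41.5 mi  (cumulative 125.5 mi)
Total route length ≈ 125 mi.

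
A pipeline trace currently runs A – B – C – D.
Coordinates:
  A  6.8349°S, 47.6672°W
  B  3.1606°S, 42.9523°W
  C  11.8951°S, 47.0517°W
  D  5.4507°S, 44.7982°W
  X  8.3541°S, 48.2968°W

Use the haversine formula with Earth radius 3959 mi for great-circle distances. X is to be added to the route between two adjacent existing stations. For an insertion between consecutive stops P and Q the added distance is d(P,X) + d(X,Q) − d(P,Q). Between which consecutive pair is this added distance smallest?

between C and D

Added distance for inserting X between each consecutive pair:
A–B: 215.0 mi
B–C: 106.9 mi
C–D: 100.6 mi
Smallest added distance is 100.6 mi, inserting between C and D.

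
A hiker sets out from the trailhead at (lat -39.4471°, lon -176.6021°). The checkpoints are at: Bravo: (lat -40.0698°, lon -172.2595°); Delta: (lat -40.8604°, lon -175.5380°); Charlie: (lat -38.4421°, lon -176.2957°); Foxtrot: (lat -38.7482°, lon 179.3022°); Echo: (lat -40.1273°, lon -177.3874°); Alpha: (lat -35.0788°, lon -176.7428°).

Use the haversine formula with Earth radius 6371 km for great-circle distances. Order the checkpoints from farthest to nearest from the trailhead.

Alpha, Bravo, Foxtrot, Delta, Charlie, Echo

Distances from the trailhead:
Alpha (lat -35.0788°, lon -176.7428°): 485.9 km
Bravo (lat -40.0698°, lon -172.2595°): 377.6 km
Foxtrot (lat -38.7482°, lon 179.3022°): 361.8 km
Delta (lat -40.8604°, lon -175.5380°): 181.3 km
Charlie (lat -38.4421°, lon -176.2957°): 114.8 km
Echo (lat -40.1273°, lon -177.3874°): 101.1 km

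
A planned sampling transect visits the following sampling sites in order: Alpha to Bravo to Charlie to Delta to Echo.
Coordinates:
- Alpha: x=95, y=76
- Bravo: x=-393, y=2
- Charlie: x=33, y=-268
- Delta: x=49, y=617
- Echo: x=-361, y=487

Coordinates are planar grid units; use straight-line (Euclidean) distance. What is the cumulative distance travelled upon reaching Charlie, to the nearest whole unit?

998

Leg distances:
Alpha→Bravo: 493.6  (cumulative 493.6)
Bravo→Charlie: 504.4  (cumulative 997.9)
Cumulative distance at Charlie ≈ 998.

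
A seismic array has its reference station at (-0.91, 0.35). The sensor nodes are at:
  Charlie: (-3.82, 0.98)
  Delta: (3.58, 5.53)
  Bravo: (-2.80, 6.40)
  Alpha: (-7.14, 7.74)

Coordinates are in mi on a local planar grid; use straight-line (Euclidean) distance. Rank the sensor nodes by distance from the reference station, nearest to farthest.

Distance from the reference station at (-0.91, 0.35) to each:
Charlie (-3.82, 0.98): 3.0 mi
Bravo (-2.80, 6.40): 6.3 mi
Delta (3.58, 5.53): 6.9 mi
Alpha (-7.14, 7.74): 9.7 mi

Charlie, Bravo, Delta, Alpha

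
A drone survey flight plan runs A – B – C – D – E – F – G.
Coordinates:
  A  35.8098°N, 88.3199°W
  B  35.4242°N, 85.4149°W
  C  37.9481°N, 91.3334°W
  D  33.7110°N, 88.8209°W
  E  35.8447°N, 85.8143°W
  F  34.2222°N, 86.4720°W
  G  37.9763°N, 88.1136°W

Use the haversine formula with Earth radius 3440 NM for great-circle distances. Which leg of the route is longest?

B–C

Leg distances:
A→B: 143.7 NM
B→C: 322.6 NM
C→D: 282.2 NM
D→E: 195.9 NM
E→F: 102.6 NM
F→G: 239.0 NM
The longest leg is B–C at 322.6 NM.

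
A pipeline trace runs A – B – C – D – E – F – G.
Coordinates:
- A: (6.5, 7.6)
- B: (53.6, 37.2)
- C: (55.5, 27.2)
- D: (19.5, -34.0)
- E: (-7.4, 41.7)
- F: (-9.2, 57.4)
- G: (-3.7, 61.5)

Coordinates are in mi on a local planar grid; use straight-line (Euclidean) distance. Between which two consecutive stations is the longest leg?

Leg distances:
A→B: 55.6 mi
B→C: 10.2 mi
C→D: 71.0 mi
D→E: 80.3 mi
E→F: 15.8 mi
F→G: 6.9 mi
The longest leg is D–E at 80.3 mi.

D–E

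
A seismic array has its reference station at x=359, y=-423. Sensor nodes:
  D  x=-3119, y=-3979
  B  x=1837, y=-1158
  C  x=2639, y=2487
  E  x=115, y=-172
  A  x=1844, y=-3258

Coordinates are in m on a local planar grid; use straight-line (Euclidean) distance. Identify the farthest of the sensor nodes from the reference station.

D

Distances from the reference station (x=359, y=-423):
D: 4974.1 m
C: 3696.8 m
A: 3200.4 m
B: 1650.7 m
E: 350.1 m
The farthest is D at 4974.1 m.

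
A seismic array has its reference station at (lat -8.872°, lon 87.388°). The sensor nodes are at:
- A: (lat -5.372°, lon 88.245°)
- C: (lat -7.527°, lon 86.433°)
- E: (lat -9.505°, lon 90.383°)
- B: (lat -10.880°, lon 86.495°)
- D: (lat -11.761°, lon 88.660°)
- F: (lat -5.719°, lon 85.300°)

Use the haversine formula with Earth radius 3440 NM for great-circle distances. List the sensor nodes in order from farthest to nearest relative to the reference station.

F, A, D, E, B, C

Computing each great-circle distance from (lat -8.872°, lon 87.388°):
F (lat -5.719°, lon 85.300°): 226.5 NM
A (lat -5.372°, lon 88.245°): 216.2 NM
D (lat -11.761°, lon 88.660°): 189.0 NM
E (lat -9.505°, lon 90.383°): 181.5 NM
B (lat -10.880°, lon 86.495°): 131.6 NM
C (lat -7.527°, lon 86.433°): 98.7 NM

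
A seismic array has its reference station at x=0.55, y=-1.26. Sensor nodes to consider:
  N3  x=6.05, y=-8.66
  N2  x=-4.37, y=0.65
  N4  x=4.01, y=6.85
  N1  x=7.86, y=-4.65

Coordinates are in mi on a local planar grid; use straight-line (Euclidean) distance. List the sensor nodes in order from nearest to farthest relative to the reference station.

Distances from the reference station:
N2 x=-4.37, y=0.65: 5.3 mi
N1 x=7.86, y=-4.65: 8.1 mi
N4 x=4.01, y=6.85: 8.8 mi
N3 x=6.05, y=-8.66: 9.2 mi

N2, N1, N4, N3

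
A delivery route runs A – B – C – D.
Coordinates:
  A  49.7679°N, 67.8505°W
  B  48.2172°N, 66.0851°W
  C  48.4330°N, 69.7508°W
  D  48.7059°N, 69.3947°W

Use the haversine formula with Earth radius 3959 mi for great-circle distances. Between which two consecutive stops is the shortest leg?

C–D

Leg distances:
A→B: 133.7 mi
B→C: 169.1 mi
C→D: 24.9 mi
The shortest leg is C–D at 24.9 mi.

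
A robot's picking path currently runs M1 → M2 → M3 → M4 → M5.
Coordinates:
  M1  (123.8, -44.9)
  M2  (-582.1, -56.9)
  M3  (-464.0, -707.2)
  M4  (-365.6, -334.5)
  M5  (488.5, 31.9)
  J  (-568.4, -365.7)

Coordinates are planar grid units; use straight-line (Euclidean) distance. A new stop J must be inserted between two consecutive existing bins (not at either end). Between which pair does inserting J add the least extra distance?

Added distance for inserting J between each consecutive pair:
M1–M2: 366.0
M2–M3: 5.3
M3–M4: 176.8
M4–M5: 405.0
Smallest added distance is 5.3, inserting between M2 and M3.

between M2 and M3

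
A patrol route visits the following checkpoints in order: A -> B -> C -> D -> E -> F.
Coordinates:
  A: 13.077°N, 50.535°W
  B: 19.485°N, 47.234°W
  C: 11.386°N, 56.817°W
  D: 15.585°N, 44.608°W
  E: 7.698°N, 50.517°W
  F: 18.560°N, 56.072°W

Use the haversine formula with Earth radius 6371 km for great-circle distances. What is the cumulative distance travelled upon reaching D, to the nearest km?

Leg distances:
A→B: 794.8 km  (cumulative 794.8 km)
B→C: 1365.2 km  (cumulative 2160.0 km)
C→D: 1399.8 km  (cumulative 3559.8 km)
Cumulative distance at D ≈ 3560 km.

3560 km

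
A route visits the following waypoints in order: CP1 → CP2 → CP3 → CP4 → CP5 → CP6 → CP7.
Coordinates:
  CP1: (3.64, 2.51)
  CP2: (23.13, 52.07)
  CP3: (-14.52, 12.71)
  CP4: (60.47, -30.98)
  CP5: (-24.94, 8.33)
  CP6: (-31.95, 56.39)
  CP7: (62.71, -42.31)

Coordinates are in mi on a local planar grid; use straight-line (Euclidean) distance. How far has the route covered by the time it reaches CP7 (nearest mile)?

474 mi

Leg distances:
CP1→CP2: 53.3 mi  (cumulative 53.3 mi)
CP2→CP3: 54.5 mi  (cumulative 107.7 mi)
CP3→CP4: 86.8 mi  (cumulative 194.5 mi)
CP4→CP5: 94.0 mi  (cumulative 288.5 mi)
CP5→CP6: 48.6 mi  (cumulative 337.1 mi)
CP6→CP7: 136.8 mi  (cumulative 473.9 mi)
Cumulative distance at CP7 ≈ 474 mi.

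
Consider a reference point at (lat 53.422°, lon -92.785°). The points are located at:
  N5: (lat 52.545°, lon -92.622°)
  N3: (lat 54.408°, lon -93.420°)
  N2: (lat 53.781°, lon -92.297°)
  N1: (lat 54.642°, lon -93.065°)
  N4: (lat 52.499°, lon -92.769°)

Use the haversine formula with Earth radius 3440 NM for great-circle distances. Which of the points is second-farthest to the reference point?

N3

Distance to each, sorted:
N1: 73.9 NM
N3: 63.3 NM
N4: 55.4 NM
N5: 53.0 NM
N2: 27.7 NM
The second-farthest is N3 at 63.3 NM.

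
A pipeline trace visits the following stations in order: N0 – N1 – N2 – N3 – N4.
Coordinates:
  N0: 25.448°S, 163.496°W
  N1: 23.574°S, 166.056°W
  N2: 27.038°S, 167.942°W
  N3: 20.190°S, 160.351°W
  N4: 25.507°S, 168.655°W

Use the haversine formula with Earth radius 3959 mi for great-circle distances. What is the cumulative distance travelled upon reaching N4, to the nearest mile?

Leg distances:
N0→N1: 206.6 mi  (cumulative 206.6 mi)
N1→N2: 266.8 mi  (cumulative 473.3 mi)
N2→N3: 674.1 mi  (cumulative 1147.4 mi)
N3→N4: 643.6 mi  (cumulative 1791.0 mi)
Cumulative distance at N4 ≈ 1791 mi.

1791 mi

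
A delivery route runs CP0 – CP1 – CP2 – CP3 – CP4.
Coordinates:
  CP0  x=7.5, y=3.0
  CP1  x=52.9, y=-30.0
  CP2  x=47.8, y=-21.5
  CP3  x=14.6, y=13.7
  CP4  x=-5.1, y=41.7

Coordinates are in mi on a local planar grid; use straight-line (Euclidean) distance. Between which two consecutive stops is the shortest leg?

CP1–CP2

Leg distances:
CP0→CP1: 56.1 mi
CP1→CP2: 9.9 mi
CP2→CP3: 48.4 mi
CP3→CP4: 34.2 mi
The shortest leg is CP1–CP2 at 9.9 mi.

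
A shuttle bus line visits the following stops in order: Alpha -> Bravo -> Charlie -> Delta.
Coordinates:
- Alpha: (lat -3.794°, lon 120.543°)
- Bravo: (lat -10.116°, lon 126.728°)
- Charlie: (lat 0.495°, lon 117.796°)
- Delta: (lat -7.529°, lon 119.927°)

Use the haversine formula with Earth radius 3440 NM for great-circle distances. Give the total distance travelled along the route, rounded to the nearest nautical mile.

1858 NM

Leg distances:
Alpha→Bravo: 529.0 NM  (cumulative 529.0 NM)
Bravo→Charlie: 831.0 NM  (cumulative 1360.0 NM)
Charlie→Delta: 498.4 NM  (cumulative 1858.3 NM)
Total route length ≈ 1858 NM.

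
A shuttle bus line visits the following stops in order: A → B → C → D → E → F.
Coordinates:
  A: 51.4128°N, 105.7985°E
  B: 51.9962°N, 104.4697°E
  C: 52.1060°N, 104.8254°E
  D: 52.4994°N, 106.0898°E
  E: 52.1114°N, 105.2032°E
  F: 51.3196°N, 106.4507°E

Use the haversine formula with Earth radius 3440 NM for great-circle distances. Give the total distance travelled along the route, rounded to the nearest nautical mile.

Leg distances:
A→B: 60.6 NM  (cumulative 60.6 NM)
B→C: 14.7 NM  (cumulative 75.3 NM)
C→D: 52.1 NM  (cumulative 127.4 NM)
D→E: 40.0 NM  (cumulative 167.4 NM)
E→F: 66.4 NM  (cumulative 233.8 NM)
Total route length ≈ 234 NM.

234 NM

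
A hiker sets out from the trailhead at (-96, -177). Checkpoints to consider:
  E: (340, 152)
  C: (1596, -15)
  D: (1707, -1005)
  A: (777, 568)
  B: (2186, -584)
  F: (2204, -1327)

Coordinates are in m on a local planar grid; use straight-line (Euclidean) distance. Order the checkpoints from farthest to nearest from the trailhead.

Computing each straight-line distance from (-96, -177):
F (2204, -1327): 2571.5 m
B (2186, -584): 2318.0 m
D (1707, -1005): 1984.0 m
C (1596, -15): 1699.7 m
A (777, 568): 1147.7 m
E (340, 152): 546.2 m

F, B, D, C, A, E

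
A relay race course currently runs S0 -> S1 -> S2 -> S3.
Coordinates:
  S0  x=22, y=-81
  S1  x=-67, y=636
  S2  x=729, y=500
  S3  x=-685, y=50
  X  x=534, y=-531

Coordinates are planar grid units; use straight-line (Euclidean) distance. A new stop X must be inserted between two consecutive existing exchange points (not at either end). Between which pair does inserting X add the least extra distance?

between S2 and S3

Added distance for inserting X between each consecutive pair:
S0–S1: 1271.8
S1–S2: 1554.4
S2–S3: 915.8
Smallest added distance is 915.8, inserting between S2 and S3.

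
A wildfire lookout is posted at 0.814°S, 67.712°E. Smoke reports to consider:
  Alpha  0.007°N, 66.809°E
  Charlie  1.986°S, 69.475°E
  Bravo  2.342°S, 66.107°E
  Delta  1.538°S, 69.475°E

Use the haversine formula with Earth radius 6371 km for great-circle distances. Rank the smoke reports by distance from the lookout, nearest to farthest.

Distances from the lookout:
Alpha 0.007°N, 66.809°E: 135.7 km
Delta 1.538°S, 69.475°E: 211.9 km
Charlie 1.986°S, 69.475°E: 235.3 km
Bravo 2.342°S, 66.107°E: 246.4 km

Alpha, Delta, Charlie, Bravo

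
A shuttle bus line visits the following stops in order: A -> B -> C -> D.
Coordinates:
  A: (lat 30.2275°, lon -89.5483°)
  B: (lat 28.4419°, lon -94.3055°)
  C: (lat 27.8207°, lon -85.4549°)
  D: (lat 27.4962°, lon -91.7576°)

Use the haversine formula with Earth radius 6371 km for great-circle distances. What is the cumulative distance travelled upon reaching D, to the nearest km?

Leg distances:
A→B: 502.0 km  (cumulative 502.0 km)
B→C: 870.4 km  (cumulative 1372.4 km)
C→D: 621.7 km  (cumulative 1994.2 km)
Cumulative distance at D ≈ 1994 km.

1994 km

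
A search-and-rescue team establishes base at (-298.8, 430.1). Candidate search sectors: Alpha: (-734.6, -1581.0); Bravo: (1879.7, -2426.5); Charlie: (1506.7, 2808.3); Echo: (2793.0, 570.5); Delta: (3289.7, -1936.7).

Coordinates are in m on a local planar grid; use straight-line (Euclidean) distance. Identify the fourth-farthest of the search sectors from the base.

Charlie

Distance to each, sorted:
Delta: 4298.7 m
Bravo: 3592.5 m
Echo: 3095.0 m
Charlie: 2985.9 m
Alpha: 2057.8 m
The fourth-farthest is Charlie at 2985.9 m.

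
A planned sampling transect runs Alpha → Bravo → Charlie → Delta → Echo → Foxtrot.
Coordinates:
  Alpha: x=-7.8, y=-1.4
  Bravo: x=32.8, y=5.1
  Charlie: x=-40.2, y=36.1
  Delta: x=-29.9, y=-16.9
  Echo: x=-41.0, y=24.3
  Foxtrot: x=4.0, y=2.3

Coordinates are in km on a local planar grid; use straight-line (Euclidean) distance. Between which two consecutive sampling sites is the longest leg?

Bravo–Charlie

Leg distances:
Alpha→Bravo: 41.1 km
Bravo→Charlie: 79.3 km
Charlie→Delta: 54.0 km
Delta→Echo: 42.7 km
Echo→Foxtrot: 50.1 km
The longest leg is Bravo–Charlie at 79.3 km.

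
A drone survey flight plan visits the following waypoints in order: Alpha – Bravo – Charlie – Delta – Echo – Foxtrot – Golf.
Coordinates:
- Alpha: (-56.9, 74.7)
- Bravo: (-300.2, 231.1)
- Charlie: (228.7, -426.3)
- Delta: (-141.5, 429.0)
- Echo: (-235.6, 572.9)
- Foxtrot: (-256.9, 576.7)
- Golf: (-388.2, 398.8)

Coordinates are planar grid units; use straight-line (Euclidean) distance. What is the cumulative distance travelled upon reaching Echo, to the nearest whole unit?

Leg distances:
Alpha→Bravo: 289.2  (cumulative 289.2)
Bravo→Charlie: 843.7  (cumulative 1133.0)
Charlie→Delta: 932.0  (cumulative 2065.0)
Delta→Echo: 171.9  (cumulative 2236.9)
Cumulative distance at Echo ≈ 2237.

2237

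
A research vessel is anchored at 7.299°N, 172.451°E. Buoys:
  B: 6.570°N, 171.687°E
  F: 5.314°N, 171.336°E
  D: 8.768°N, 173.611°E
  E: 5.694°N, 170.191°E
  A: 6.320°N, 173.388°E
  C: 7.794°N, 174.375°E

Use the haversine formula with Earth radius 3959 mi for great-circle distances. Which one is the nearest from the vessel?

Distances from the vessel (7.299°N, 172.451°E):
B: 72.7 mi
A: 93.3 mi
D: 128.8 mi
C: 136.2 mi
F: 157.1 mi
E: 190.7 mi
The nearest is B at 72.7 mi.

B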